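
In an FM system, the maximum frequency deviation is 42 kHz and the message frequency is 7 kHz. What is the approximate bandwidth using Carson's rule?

Carson's rule: BW = 2*(delta_f + f_m)
= 2*(42 + 7) kHz = 98 kHz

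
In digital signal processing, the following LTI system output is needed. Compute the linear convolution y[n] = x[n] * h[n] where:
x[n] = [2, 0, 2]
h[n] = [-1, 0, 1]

y[n] = sum_k x[k]*h[n-k]. Output length = len(x) + len(h) - 1 = 3 + 3 - 1 = 5.
y[0] = 2*-1 = -2
y[1] = 0*-1 + 2*0 = 0
y[2] = 2*-1 + 0*0 + 2*1 = 0
y[3] = 2*0 + 0*1 = 0
y[4] = 2*1 = 2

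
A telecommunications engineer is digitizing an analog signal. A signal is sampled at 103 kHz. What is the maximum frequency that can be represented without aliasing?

The maximum frequency that can be represented without aliasing
is the Nyquist frequency: f_max = f_s / 2 = 103 kHz / 2 = 103/2 kHz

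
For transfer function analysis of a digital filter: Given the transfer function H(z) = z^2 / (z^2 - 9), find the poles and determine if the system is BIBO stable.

Poles are roots of the denominator: z^2 - 9 = 0.
Quadratic formula: z = [-(0) +/- sqrt((0)^2 - 4*(-9))] / 2
Discriminant = 0 + 36 = 36; sqrt = 6.
z = (0 +/- 6) / 2 => z = 3 or z = -3.
|p1| = 3, |p2| = 3.
For BIBO stability, all poles must lie inside the unit circle (|p| < 1).
System is UNSTABLE since at least one |p| >= 1.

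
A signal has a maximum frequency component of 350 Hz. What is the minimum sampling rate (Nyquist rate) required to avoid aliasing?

By the Nyquist-Shannon sampling theorem,
the minimum sampling rate (Nyquist rate) must be at least 2 * f_max.
Nyquist rate = 2 * 350 Hz = 700 Hz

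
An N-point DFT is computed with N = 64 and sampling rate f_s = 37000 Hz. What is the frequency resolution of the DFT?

DFT frequency resolution = f_s / N
= 37000 / 64 = 4625/8 Hz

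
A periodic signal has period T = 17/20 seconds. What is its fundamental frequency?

The fundamental frequency is the reciprocal of the period.
f = 1/T = 1/(17/20) = 20/17 Hz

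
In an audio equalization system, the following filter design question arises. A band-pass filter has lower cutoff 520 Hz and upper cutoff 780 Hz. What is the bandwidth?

Bandwidth = f_high - f_low
= 780 Hz - 520 Hz = 260 Hz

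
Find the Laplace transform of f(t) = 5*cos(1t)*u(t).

Standard pair: cos(wt)*u(t) <-> s/(s^2+w^2)
With w = 1: L{5*cos(1t)*u(t)} = 5s/(s^2+1)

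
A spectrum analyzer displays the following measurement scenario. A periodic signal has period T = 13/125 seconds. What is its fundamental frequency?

The fundamental frequency is the reciprocal of the period.
f = 1/T = 1/(13/125) = 125/13 Hz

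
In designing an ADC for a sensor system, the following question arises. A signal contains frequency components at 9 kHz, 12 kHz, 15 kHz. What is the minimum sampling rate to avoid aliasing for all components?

The highest frequency component is f_max = 15 kHz.
Nyquist rate = 2 * f_max = 2 * 15 kHz = 30 kHz.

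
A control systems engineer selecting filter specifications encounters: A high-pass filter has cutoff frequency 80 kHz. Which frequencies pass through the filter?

A high-pass filter passes all frequencies above the cutoff frequency 80 kHz and attenuates lower frequencies.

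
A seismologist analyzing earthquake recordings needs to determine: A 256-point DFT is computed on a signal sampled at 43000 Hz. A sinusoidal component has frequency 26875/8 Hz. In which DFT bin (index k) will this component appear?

DFT frequency resolution = f_s/N = 43000/256 = 5375/32 Hz
Bin index k = f_signal / resolution = 26875/8 / 5375/32 = 20
The signal frequency 26875/8 Hz falls in DFT bin k = 20.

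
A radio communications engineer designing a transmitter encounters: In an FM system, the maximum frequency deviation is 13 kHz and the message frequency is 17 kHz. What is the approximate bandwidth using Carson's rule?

Carson's rule: BW = 2*(delta_f + f_m)
= 2*(13 + 17) kHz = 60 kHz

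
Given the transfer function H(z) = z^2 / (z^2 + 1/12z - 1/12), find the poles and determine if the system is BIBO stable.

Poles are roots of the denominator: z^2 + 1/12z - 1/12 = 0.
Quadratic formula: z = [-(1/12) +/- sqrt((1/12)^2 - 4*(-1/12))] / 2
Discriminant = 1/144 + 1/3 = 49/144; sqrt = 7/12.
z = (-1/12 +/- 7/12) / 2 => z = 1/4 or z = -1/3.
|p1| = 1/3, |p2| = 1/4.
For BIBO stability, all poles must lie inside the unit circle (|p| < 1).
System is STABLE since both |p| < 1.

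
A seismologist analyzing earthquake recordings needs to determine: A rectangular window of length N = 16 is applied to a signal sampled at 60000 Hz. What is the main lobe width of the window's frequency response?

For a rectangular window of length N,
the main lobe width in frequency is 2*f_s/N.
= 2*60000/16 = 7500 Hz
This determines the minimum frequency separation for resolving two sinusoids.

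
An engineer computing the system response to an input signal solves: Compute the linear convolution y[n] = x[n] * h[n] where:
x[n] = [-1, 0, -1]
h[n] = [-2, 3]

y[n] = sum_k x[k]*h[n-k]. Output length = len(x) + len(h) - 1 = 3 + 2 - 1 = 4.
y[0] = -1*-2 = 2
y[1] = 0*-2 + -1*3 = -3
y[2] = -1*-2 + 0*3 = 2
y[3] = -1*3 = -3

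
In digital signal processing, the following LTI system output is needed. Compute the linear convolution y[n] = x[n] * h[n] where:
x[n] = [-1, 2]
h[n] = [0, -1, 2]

y[n] = sum_k x[k]*h[n-k]. Output length = len(x) + len(h) - 1 = 2 + 3 - 1 = 4.
y[0] = -1*0 = 0
y[1] = 2*0 + -1*-1 = 1
y[2] = 2*-1 + -1*2 = -4
y[3] = 2*2 = 4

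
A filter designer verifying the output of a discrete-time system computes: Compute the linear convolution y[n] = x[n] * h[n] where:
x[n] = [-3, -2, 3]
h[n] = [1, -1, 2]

y[n] = sum_k x[k]*h[n-k]. Output length = len(x) + len(h) - 1 = 3 + 3 - 1 = 5.
y[0] = -3*1 = -3
y[1] = -2*1 + -3*-1 = 1
y[2] = 3*1 + -2*-1 + -3*2 = -1
y[3] = 3*-1 + -2*2 = -7
y[4] = 3*2 = 6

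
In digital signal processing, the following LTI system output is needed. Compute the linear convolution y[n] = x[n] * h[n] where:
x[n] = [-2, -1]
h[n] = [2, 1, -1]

y[n] = sum_k x[k]*h[n-k]. Output length = len(x) + len(h) - 1 = 2 + 3 - 1 = 4.
y[0] = -2*2 = -4
y[1] = -1*2 + -2*1 = -4
y[2] = -1*1 + -2*-1 = 1
y[3] = -1*-1 = 1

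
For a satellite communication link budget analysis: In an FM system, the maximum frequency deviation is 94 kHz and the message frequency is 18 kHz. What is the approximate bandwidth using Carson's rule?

Carson's rule: BW = 2*(delta_f + f_m)
= 2*(94 + 18) kHz = 224 kHz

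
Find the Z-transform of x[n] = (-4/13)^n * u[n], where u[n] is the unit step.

The Z-transform of a^n * u[n] is z/(z-a) for |z| > |a|.
Here a = -4/13, so X(z) = z/(z - (-4/13)) = 13z/(13z + 4)
ROC: |z| > 4/13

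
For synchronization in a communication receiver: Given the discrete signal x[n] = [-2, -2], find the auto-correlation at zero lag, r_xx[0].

The auto-correlation at zero lag r_xx[0] equals the signal energy.
r_xx[0] = sum of x[n]^2 = (-2)^2 + (-2)^2
= 4 + 4 = 8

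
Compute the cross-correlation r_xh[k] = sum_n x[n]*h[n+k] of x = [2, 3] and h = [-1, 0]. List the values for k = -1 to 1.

Both sequences indexed from 0 and zero outside their support.
Lags with overlap: k = -1 to 1.
  r_xh[-1] = x[1]*h[0] = -3
  r_xh[0] = x[0]*h[0] + x[1]*h[1] = -2
  r_xh[1] = x[0]*h[1] = 0
r_xh = [-3, -2, 0] (for k = -1, ..., 1)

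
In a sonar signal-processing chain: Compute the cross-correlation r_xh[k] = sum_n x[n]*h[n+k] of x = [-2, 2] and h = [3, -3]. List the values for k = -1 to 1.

Both sequences indexed from 0 and zero outside their support.
Lags with overlap: k = -1 to 1.
  r_xh[-1] = x[1]*h[0] = 6
  r_xh[0] = x[0]*h[0] + x[1]*h[1] = -12
  r_xh[1] = x[0]*h[1] = 6
r_xh = [6, -12, 6] (for k = -1, ..., 1)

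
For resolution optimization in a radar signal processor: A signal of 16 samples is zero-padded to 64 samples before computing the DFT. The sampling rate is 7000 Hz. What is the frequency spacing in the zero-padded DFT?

Original DFT: N = 16, resolution = f_s/N = 7000/16 = 875/2 Hz
Zero-padded DFT: N = 64, resolution = f_s/N = 7000/64 = 875/8 Hz
Zero-padding interpolates the spectrum (finer frequency grid)
but does NOT improve the true spectral resolution (ability to resolve close frequencies).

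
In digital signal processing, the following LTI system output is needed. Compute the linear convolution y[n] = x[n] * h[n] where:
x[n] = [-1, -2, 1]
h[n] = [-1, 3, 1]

y[n] = sum_k x[k]*h[n-k]. Output length = len(x) + len(h) - 1 = 3 + 3 - 1 = 5.
y[0] = -1*-1 = 1
y[1] = -2*-1 + -1*3 = -1
y[2] = 1*-1 + -2*3 + -1*1 = -8
y[3] = 1*3 + -2*1 = 1
y[4] = 1*1 = 1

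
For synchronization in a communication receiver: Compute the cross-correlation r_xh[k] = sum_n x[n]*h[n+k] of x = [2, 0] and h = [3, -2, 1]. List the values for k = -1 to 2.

Both sequences indexed from 0 and zero outside their support.
Lags with overlap: k = -1 to 2.
  r_xh[-1] = x[1]*h[0] = 0
  r_xh[0] = x[0]*h[0] + x[1]*h[1] = 6
  r_xh[1] = x[0]*h[1] + x[1]*h[2] = -4
  r_xh[2] = x[0]*h[2] = 2
r_xh = [0, 6, -4, 2] (for k = -1, ..., 2)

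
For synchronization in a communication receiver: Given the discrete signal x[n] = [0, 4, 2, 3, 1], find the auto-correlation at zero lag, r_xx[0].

The auto-correlation at zero lag r_xx[0] equals the signal energy.
r_xx[0] = sum of x[n]^2 = 0^2 + 4^2 + 2^2 + 3^2 + 1^2
= 0 + 16 + 4 + 9 + 1 = 30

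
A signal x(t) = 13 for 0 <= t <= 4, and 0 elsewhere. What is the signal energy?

Energy = integral of |x(t)|^2 dt over the signal duration
= 13^2 * 4 = 169 * 4 = 676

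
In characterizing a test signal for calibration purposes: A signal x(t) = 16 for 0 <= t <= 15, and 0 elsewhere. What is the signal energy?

Energy = integral of |x(t)|^2 dt over the signal duration
= 16^2 * 15 = 256 * 15 = 3840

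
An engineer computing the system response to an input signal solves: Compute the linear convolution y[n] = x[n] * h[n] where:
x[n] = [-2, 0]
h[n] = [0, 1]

y[n] = sum_k x[k]*h[n-k]. Output length = len(x) + len(h) - 1 = 2 + 2 - 1 = 3.
y[0] = -2*0 = 0
y[1] = 0*0 + -2*1 = -2
y[2] = 0*1 = 0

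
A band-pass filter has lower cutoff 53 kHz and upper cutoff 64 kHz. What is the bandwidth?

Bandwidth = f_high - f_low
= 64 kHz - 53 kHz = 11 kHz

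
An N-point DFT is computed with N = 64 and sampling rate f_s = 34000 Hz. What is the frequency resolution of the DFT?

DFT frequency resolution = f_s / N
= 34000 / 64 = 2125/4 Hz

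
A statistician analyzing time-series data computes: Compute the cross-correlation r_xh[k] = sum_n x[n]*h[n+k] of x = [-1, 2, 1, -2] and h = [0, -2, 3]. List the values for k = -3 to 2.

Both sequences indexed from 0 and zero outside their support.
Lags with overlap: k = -3 to 2.
  r_xh[-3] = x[3]*h[0] = 0
  r_xh[-2] = x[2]*h[0] + x[3]*h[1] = 4
  r_xh[-1] = x[1]*h[0] + x[2]*h[1] + x[3]*h[2] = -8
  r_xh[0] = x[0]*h[0] + x[1]*h[1] + x[2]*h[2] = -1
  r_xh[1] = x[0]*h[1] + x[1]*h[2] = 8
  r_xh[2] = x[0]*h[2] = -3
r_xh = [0, 4, -8, -1, 8, -3] (for k = -3, ..., 2)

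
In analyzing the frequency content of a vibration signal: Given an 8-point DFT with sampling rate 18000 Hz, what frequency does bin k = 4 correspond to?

The frequency of DFT bin k is: f_k = k * f_s / N
f_4 = 4 * 18000 / 8 = 9000 Hz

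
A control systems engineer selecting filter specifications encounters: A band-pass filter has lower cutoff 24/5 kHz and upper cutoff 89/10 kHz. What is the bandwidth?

Bandwidth = f_high - f_low
= 89/10 kHz - 24/5 kHz = 41/10 kHz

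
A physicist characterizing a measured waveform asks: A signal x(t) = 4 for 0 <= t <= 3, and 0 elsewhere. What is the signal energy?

Energy = integral of |x(t)|^2 dt over the signal duration
= 4^2 * 3 = 16 * 3 = 48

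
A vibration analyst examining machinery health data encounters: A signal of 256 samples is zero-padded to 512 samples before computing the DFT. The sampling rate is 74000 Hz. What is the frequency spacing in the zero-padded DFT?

Original DFT: N = 256, resolution = f_s/N = 74000/256 = 4625/16 Hz
Zero-padded DFT: N = 512, resolution = f_s/N = 74000/512 = 4625/32 Hz
Zero-padding interpolates the spectrum (finer frequency grid)
but does NOT improve the true spectral resolution (ability to resolve close frequencies).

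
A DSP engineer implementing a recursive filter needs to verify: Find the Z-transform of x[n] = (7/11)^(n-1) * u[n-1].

Time-shifting property: if X(z) = Z{x[n]}, then Z{x[n-d]} = z^(-d) * X(z)
X(z) = z/(z - 7/11) for x[n] = (7/11)^n * u[n]
Z{x[n-1]} = z^(-1) * z/(z - 7/11) = 1/(z - 7/11)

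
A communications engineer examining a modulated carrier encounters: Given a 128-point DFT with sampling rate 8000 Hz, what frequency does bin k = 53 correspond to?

The frequency of DFT bin k is: f_k = k * f_s / N
f_53 = 53 * 8000 / 128 = 6625/2 Hz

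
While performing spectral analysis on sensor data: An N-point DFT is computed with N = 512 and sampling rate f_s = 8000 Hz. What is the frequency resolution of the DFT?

DFT frequency resolution = f_s / N
= 8000 / 512 = 125/8 Hz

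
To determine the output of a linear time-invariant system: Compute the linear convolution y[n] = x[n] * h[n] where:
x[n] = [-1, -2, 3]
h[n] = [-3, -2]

y[n] = sum_k x[k]*h[n-k]. Output length = len(x) + len(h) - 1 = 3 + 2 - 1 = 4.
y[0] = -1*-3 = 3
y[1] = -2*-3 + -1*-2 = 8
y[2] = 3*-3 + -2*-2 = -5
y[3] = 3*-2 = -6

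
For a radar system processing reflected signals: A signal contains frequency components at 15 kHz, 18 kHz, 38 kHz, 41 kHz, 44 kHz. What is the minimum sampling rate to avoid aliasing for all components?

The highest frequency component is f_max = 44 kHz.
Nyquist rate = 2 * f_max = 2 * 44 kHz = 88 kHz.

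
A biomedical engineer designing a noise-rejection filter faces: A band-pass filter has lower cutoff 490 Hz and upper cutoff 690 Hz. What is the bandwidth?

Bandwidth = f_high - f_low
= 690 Hz - 490 Hz = 200 Hz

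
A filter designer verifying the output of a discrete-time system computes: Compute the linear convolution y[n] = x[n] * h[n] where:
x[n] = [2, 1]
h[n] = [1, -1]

y[n] = sum_k x[k]*h[n-k]. Output length = len(x) + len(h) - 1 = 2 + 2 - 1 = 3.
y[0] = 2*1 = 2
y[1] = 1*1 + 2*-1 = -1
y[2] = 1*-1 = -1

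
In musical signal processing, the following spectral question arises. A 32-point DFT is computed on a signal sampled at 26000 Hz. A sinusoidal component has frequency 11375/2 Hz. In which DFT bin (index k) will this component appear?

DFT frequency resolution = f_s/N = 26000/32 = 1625/2 Hz
Bin index k = f_signal / resolution = 11375/2 / 1625/2 = 7
The signal frequency 11375/2 Hz falls in DFT bin k = 7.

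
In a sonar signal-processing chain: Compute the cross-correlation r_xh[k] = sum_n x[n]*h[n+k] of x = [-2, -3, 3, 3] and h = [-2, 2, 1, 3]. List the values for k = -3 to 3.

Both sequences indexed from 0 and zero outside their support.
Lags with overlap: k = -3 to 3.
  r_xh[-3] = x[3]*h[0] = -6
  r_xh[-2] = x[2]*h[0] + x[3]*h[1] = 0
  r_xh[-1] = x[1]*h[0] + x[2]*h[1] + x[3]*h[2] = 15
  r_xh[0] = x[0]*h[0] + x[1]*h[1] + x[2]*h[2] + x[3]*h[3] = 10
  r_xh[1] = x[0]*h[1] + x[1]*h[2] + x[2]*h[3] = 2
  r_xh[2] = x[0]*h[2] + x[1]*h[3] = -11
  r_xh[3] = x[0]*h[3] = -6
r_xh = [-6, 0, 15, 10, 2, -11, -6] (for k = -3, ..., 3)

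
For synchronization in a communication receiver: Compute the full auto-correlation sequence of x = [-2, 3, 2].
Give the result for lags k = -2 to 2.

r_xx[k] = sum_m x[m]*x[m+k], indexed from 0, for k = -2 to 2:
  r_xx[-2] = x[2]*x[0] = -4
  r_xx[-1] = x[1]*x[0] + x[2]*x[1] = 0
  r_xx[0] = x[0]*x[0] + x[1]*x[1] + x[2]*x[2] = 17
  r_xx[1] = x[0]*x[1] + x[1]*x[2] = 0
  r_xx[2] = x[0]*x[2] = -4
r_xx = [-4, 0, 17, 0, -4]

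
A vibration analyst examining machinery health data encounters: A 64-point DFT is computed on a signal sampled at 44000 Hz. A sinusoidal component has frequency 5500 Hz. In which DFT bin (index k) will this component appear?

DFT frequency resolution = f_s/N = 44000/64 = 1375/2 Hz
Bin index k = f_signal / resolution = 5500 / 1375/2 = 8
The signal frequency 5500 Hz falls in DFT bin k = 8.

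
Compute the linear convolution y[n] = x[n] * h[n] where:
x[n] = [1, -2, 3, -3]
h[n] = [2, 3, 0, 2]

y[n] = sum_k x[k]*h[n-k]. Output length = len(x) + len(h) - 1 = 4 + 4 - 1 = 7.
y[0] = 1*2 = 2
y[1] = -2*2 + 1*3 = -1
y[2] = 3*2 + -2*3 + 1*0 = 0
y[3] = -3*2 + 3*3 + -2*0 + 1*2 = 5
y[4] = -3*3 + 3*0 + -2*2 = -13
y[5] = -3*0 + 3*2 = 6
y[6] = -3*2 = -6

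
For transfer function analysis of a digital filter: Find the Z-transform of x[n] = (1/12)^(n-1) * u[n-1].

Time-shifting property: if X(z) = Z{x[n]}, then Z{x[n-d]} = z^(-d) * X(z)
X(z) = z/(z - 1/12) for x[n] = (1/12)^n * u[n]
Z{x[n-1]} = z^(-1) * z/(z - 1/12) = 1/(z - 1/12)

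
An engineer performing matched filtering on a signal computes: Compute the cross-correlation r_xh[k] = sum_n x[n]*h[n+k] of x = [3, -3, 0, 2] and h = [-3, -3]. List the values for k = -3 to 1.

Both sequences indexed from 0 and zero outside their support.
Lags with overlap: k = -3 to 1.
  r_xh[-3] = x[3]*h[0] = -6
  r_xh[-2] = x[2]*h[0] + x[3]*h[1] = -6
  r_xh[-1] = x[1]*h[0] + x[2]*h[1] = 9
  r_xh[0] = x[0]*h[0] + x[1]*h[1] = 0
  r_xh[1] = x[0]*h[1] = -9
r_xh = [-6, -6, 9, 0, -9] (for k = -3, ..., 1)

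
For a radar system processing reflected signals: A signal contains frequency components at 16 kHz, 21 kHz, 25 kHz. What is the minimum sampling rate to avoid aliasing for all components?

The highest frequency component is f_max = 25 kHz.
Nyquist rate = 2 * f_max = 2 * 25 kHz = 50 kHz.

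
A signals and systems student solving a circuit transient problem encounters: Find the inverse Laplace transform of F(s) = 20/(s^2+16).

Standard pair: w/(s^2+w^2) <-> sin(wt)*u(t)
Recognize w^2 = 16, so w = 4; numerator 20 = 5*4.
f(t) = 5*sin(4t)*u(t)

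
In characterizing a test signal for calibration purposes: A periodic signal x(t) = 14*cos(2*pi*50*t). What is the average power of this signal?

Average power of A*cos(wt) is A^2/2.
P = 14^2 / 2 = 196/2 = 98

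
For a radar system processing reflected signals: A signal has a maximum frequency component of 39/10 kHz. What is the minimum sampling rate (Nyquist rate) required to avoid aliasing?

By the Nyquist-Shannon sampling theorem,
the minimum sampling rate (Nyquist rate) must be at least 2 * f_max.
Nyquist rate = 2 * 39/10 kHz = 39/5 kHz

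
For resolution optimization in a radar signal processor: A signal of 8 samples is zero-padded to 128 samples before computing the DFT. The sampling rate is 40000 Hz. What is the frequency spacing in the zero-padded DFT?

Original DFT: N = 8, resolution = f_s/N = 40000/8 = 5000 Hz
Zero-padded DFT: N = 128, resolution = f_s/N = 40000/128 = 625/2 Hz
Zero-padding interpolates the spectrum (finer frequency grid)
but does NOT improve the true spectral resolution (ability to resolve close frequencies).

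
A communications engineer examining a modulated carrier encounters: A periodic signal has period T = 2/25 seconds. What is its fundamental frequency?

The fundamental frequency is the reciprocal of the period.
f = 1/T = 1/(2/25) = 25/2 Hz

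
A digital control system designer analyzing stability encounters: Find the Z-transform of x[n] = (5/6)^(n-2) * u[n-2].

Time-shifting property: if X(z) = Z{x[n]}, then Z{x[n-d]} = z^(-d) * X(z)
X(z) = z/(z - 5/6) for x[n] = (5/6)^n * u[n]
Z{x[n-2]} = z^(-2) * z/(z - 5/6) = z^(-1)/(z - 5/6)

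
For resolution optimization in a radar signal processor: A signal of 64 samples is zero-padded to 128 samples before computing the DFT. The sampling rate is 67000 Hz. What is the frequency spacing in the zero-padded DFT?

Original DFT: N = 64, resolution = f_s/N = 67000/64 = 8375/8 Hz
Zero-padded DFT: N = 128, resolution = f_s/N = 67000/128 = 8375/16 Hz
Zero-padding interpolates the spectrum (finer frequency grid)
but does NOT improve the true spectral resolution (ability to resolve close frequencies).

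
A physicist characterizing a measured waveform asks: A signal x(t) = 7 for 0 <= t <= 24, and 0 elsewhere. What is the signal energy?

Energy = integral of |x(t)|^2 dt over the signal duration
= 7^2 * 24 = 49 * 24 = 1176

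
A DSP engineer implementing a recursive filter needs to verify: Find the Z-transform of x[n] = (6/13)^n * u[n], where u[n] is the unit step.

The Z-transform of a^n * u[n] is z/(z-a) for |z| > |a|.
Here a = 6/13, so X(z) = z/(z - (6/13)) = 13z/(13z - 6)
ROC: |z| > 6/13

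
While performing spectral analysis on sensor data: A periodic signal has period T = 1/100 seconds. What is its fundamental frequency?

The fundamental frequency is the reciprocal of the period.
f = 1/T = 1/(1/100) = 100 Hz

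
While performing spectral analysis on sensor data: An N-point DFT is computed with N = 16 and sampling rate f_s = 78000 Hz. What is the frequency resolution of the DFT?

DFT frequency resolution = f_s / N
= 78000 / 16 = 4875 Hz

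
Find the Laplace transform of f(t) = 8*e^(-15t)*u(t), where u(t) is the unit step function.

Standard Laplace transform pair:
e^(-at)*u(t) <-> 1/(s+a)
With a = 15: L{8*e^(-15t)*u(t)} = 8/(s+15), ROC: Re(s) > -15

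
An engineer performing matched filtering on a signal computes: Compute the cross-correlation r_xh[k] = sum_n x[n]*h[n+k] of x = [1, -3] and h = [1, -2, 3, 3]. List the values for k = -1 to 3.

Both sequences indexed from 0 and zero outside their support.
Lags with overlap: k = -1 to 3.
  r_xh[-1] = x[1]*h[0] = -3
  r_xh[0] = x[0]*h[0] + x[1]*h[1] = 7
  r_xh[1] = x[0]*h[1] + x[1]*h[2] = -11
  r_xh[2] = x[0]*h[2] + x[1]*h[3] = -6
  r_xh[3] = x[0]*h[3] = 3
r_xh = [-3, 7, -11, -6, 3] (for k = -1, ..., 3)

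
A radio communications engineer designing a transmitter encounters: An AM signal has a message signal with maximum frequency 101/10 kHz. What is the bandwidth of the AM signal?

In AM (double-sideband), the bandwidth is twice the message frequency.
BW = 2 * f_m = 2 * 101/10 kHz = 101/5 kHz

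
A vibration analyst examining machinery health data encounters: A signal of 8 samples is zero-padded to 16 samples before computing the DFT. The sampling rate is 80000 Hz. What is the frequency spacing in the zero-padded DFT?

Original DFT: N = 8, resolution = f_s/N = 80000/8 = 10000 Hz
Zero-padded DFT: N = 16, resolution = f_s/N = 80000/16 = 5000 Hz
Zero-padding interpolates the spectrum (finer frequency grid)
but does NOT improve the true spectral resolution (ability to resolve close frequencies).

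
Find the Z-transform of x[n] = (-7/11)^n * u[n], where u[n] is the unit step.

The Z-transform of a^n * u[n] is z/(z-a) for |z| > |a|.
Here a = -7/11, so X(z) = z/(z - (-7/11)) = 11z/(11z + 7)
ROC: |z| > 7/11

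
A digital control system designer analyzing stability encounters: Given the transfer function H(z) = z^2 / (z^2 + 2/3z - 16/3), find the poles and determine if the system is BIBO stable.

Poles are roots of the denominator: z^2 + 2/3z - 16/3 = 0.
Quadratic formula: z = [-(2/3) +/- sqrt((2/3)^2 - 4*(-16/3))] / 2
Discriminant = 4/9 + 64/3 = 196/9; sqrt = 14/3.
z = (-2/3 +/- 14/3) / 2 => z = 2 or z = -8/3.
|p1| = 2, |p2| = 8/3.
For BIBO stability, all poles must lie inside the unit circle (|p| < 1).
System is UNSTABLE since at least one |p| >= 1.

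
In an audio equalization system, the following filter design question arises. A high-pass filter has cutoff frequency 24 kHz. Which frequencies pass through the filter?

A high-pass filter passes all frequencies above the cutoff frequency 24 kHz and attenuates lower frequencies.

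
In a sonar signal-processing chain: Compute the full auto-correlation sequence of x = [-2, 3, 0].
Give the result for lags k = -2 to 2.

r_xx[k] = sum_m x[m]*x[m+k], indexed from 0, for k = -2 to 2:
  r_xx[-2] = x[2]*x[0] = 0
  r_xx[-1] = x[1]*x[0] + x[2]*x[1] = -6
  r_xx[0] = x[0]*x[0] + x[1]*x[1] + x[2]*x[2] = 13
  r_xx[1] = x[0]*x[1] + x[1]*x[2] = -6
  r_xx[2] = x[0]*x[2] = 0
r_xx = [0, -6, 13, -6, 0]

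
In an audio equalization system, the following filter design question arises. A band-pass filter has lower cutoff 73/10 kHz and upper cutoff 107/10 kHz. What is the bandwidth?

Bandwidth = f_high - f_low
= 107/10 kHz - 73/10 kHz = 17/5 kHz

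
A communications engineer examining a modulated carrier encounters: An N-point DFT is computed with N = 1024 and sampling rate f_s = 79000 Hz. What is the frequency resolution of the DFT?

DFT frequency resolution = f_s / N
= 79000 / 1024 = 9875/128 Hz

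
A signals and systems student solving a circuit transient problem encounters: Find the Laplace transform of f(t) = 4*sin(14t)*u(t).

Standard pair: sin(wt)*u(t) <-> w/(s^2+w^2)
With w = 14: L{4*sin(14t)*u(t)} = 56/(s^2+196)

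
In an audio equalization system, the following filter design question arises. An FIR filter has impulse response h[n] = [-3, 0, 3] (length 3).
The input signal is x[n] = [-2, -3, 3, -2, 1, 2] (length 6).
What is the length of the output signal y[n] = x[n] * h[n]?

For linear convolution, the output length is:
len(y) = len(x) + len(h) - 1 = 6 + 3 - 1 = 8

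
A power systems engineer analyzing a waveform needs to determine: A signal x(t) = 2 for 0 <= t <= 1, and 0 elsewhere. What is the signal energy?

Energy = integral of |x(t)|^2 dt over the signal duration
= 2^2 * 1 = 4 * 1 = 4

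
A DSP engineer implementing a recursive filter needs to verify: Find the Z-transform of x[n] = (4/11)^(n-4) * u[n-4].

Time-shifting property: if X(z) = Z{x[n]}, then Z{x[n-d]} = z^(-d) * X(z)
X(z) = z/(z - 4/11) for x[n] = (4/11)^n * u[n]
Z{x[n-4]} = z^(-4) * z/(z - 4/11) = z^(-3)/(z - 4/11)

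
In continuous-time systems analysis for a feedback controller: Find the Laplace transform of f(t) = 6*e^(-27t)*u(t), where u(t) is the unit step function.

Standard Laplace transform pair:
e^(-at)*u(t) <-> 1/(s+a)
With a = 27: L{6*e^(-27t)*u(t)} = 6/(s+27), ROC: Re(s) > -27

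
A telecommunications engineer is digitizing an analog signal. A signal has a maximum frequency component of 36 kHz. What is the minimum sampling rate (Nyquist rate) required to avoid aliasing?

By the Nyquist-Shannon sampling theorem,
the minimum sampling rate (Nyquist rate) must be at least 2 * f_max.
Nyquist rate = 2 * 36 kHz = 72 kHz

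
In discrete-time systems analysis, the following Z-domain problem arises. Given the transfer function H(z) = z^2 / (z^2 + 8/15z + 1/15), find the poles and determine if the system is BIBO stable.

Poles are roots of the denominator: z^2 + 8/15z + 1/15 = 0.
Quadratic formula: z = [-(8/15) +/- sqrt((8/15)^2 - 4*(1/15))] / 2
Discriminant = 64/225 - 4/15 = 4/225; sqrt = 2/15.
z = (-8/15 +/- 2/15) / 2 => z = -1/5 or z = -1/3.
|p1| = 1/5, |p2| = 1/3.
For BIBO stability, all poles must lie inside the unit circle (|p| < 1).
System is STABLE since both |p| < 1.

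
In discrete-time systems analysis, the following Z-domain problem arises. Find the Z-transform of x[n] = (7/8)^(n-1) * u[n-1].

Time-shifting property: if X(z) = Z{x[n]}, then Z{x[n-d]} = z^(-d) * X(z)
X(z) = z/(z - 7/8) for x[n] = (7/8)^n * u[n]
Z{x[n-1]} = z^(-1) * z/(z - 7/8) = 1/(z - 7/8)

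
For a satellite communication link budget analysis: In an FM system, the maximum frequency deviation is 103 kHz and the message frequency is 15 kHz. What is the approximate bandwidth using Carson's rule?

Carson's rule: BW = 2*(delta_f + f_m)
= 2*(103 + 15) kHz = 236 kHz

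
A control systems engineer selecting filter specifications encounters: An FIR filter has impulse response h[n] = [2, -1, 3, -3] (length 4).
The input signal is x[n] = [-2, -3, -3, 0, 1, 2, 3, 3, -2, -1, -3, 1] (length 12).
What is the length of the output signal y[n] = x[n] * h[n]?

For linear convolution, the output length is:
len(y) = len(x) + len(h) - 1 = 12 + 4 - 1 = 15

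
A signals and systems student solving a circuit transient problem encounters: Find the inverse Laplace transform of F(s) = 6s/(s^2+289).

Standard pair: s/(s^2+w^2) <-> cos(wt)*u(t)
With k=6, w=17: f(t) = 6*cos(17t)*u(t)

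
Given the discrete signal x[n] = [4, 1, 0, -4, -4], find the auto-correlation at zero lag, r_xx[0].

The auto-correlation at zero lag r_xx[0] equals the signal energy.
r_xx[0] = sum of x[n]^2 = 4^2 + 1^2 + 0^2 + (-4)^2 + (-4)^2
= 16 + 1 + 0 + 16 + 16 = 49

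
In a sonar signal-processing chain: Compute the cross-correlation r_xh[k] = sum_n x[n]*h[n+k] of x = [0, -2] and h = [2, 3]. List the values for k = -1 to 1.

Both sequences indexed from 0 and zero outside their support.
Lags with overlap: k = -1 to 1.
  r_xh[-1] = x[1]*h[0] = -4
  r_xh[0] = x[0]*h[0] + x[1]*h[1] = -6
  r_xh[1] = x[0]*h[1] = 0
r_xh = [-4, -6, 0] (for k = -1, ..., 1)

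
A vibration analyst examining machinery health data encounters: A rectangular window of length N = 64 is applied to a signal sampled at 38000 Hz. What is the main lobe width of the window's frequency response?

For a rectangular window of length N,
the main lobe width in frequency is 2*f_s/N.
= 2*38000/64 = 2375/2 Hz
This determines the minimum frequency separation for resolving two sinusoids.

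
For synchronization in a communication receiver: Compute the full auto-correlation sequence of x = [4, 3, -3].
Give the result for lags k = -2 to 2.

r_xx[k] = sum_m x[m]*x[m+k], indexed from 0, for k = -2 to 2:
  r_xx[-2] = x[2]*x[0] = -12
  r_xx[-1] = x[1]*x[0] + x[2]*x[1] = 3
  r_xx[0] = x[0]*x[0] + x[1]*x[1] + x[2]*x[2] = 34
  r_xx[1] = x[0]*x[1] + x[1]*x[2] = 3
  r_xx[2] = x[0]*x[2] = -12
r_xx = [-12, 3, 34, 3, -12]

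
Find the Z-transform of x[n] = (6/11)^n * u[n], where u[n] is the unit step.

The Z-transform of a^n * u[n] is z/(z-a) for |z| > |a|.
Here a = 6/11, so X(z) = z/(z - (6/11)) = 11z/(11z - 6)
ROC: |z| > 6/11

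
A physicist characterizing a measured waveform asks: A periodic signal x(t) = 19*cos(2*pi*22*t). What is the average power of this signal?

Average power of A*cos(wt) is A^2/2.
P = 19^2 / 2 = 361/2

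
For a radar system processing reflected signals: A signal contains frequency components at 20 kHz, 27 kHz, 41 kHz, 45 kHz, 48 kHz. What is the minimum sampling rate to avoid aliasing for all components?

The highest frequency component is f_max = 48 kHz.
Nyquist rate = 2 * f_max = 2 * 48 kHz = 96 kHz.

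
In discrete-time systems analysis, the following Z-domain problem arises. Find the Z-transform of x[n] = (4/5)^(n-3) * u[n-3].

Time-shifting property: if X(z) = Z{x[n]}, then Z{x[n-d]} = z^(-d) * X(z)
X(z) = z/(z - 4/5) for x[n] = (4/5)^n * u[n]
Z{x[n-3]} = z^(-3) * z/(z - 4/5) = z^(-2)/(z - 4/5)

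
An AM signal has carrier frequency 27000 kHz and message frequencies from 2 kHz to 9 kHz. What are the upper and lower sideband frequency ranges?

Upper sideband (USB) = fc + [fm_low, fm_high] = 27000 + [2, 9] = [27002, 27009] kHz
Lower sideband (LSB) = fc - [fm_high, fm_low] = 27000 - [9, 2] = [26991, 26998] kHz
Total occupied spectrum: 26991 kHz to 27009 kHz (plus carrier at 27000 kHz)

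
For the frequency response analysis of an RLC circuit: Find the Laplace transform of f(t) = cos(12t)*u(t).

Standard pair: cos(wt)*u(t) <-> s/(s^2+w^2)
With w = 12: L{cos(12t)*u(t)} = s/(s^2+144)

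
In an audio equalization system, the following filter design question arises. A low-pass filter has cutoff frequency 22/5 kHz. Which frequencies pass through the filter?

A low-pass filter passes all frequencies below the cutoff frequency 22/5 kHz and attenuates higher frequencies.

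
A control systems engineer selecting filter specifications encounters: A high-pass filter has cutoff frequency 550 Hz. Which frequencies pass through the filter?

A high-pass filter passes all frequencies above the cutoff frequency 550 Hz and attenuates lower frequencies.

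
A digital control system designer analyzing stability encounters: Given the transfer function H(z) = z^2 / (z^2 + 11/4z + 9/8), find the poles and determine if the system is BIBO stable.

Poles are roots of the denominator: z^2 + 11/4z + 9/8 = 0.
Quadratic formula: z = [-(11/4) +/- sqrt((11/4)^2 - 4*(9/8))] / 2
Discriminant = 121/16 - 9/2 = 49/16; sqrt = 7/4.
z = (-11/4 +/- 7/4) / 2 => z = -1/2 or z = -9/4.
|p1| = 9/4, |p2| = 1/2.
For BIBO stability, all poles must lie inside the unit circle (|p| < 1).
System is UNSTABLE since at least one |p| >= 1.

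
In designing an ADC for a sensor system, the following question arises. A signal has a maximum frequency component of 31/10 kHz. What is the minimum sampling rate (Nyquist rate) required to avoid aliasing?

By the Nyquist-Shannon sampling theorem,
the minimum sampling rate (Nyquist rate) must be at least 2 * f_max.
Nyquist rate = 2 * 31/10 kHz = 31/5 kHz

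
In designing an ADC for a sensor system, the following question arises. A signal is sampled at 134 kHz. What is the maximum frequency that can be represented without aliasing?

The maximum frequency that can be represented without aliasing
is the Nyquist frequency: f_max = f_s / 2 = 134 kHz / 2 = 67 kHz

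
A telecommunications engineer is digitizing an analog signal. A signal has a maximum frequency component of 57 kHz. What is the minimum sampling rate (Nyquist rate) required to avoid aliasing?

By the Nyquist-Shannon sampling theorem,
the minimum sampling rate (Nyquist rate) must be at least 2 * f_max.
Nyquist rate = 2 * 57 kHz = 114 kHz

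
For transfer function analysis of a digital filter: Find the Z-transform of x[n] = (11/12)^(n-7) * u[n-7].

Time-shifting property: if X(z) = Z{x[n]}, then Z{x[n-d]} = z^(-d) * X(z)
X(z) = z/(z - 11/12) for x[n] = (11/12)^n * u[n]
Z{x[n-7]} = z^(-7) * z/(z - 11/12) = z^(-6)/(z - 11/12)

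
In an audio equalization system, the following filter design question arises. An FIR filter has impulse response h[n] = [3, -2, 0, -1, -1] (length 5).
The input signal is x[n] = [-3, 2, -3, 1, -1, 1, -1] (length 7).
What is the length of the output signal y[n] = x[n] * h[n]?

For linear convolution, the output length is:
len(y) = len(x) + len(h) - 1 = 7 + 5 - 1 = 11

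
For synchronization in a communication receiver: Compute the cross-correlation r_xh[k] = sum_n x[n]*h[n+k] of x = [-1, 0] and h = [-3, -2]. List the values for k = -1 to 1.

Both sequences indexed from 0 and zero outside their support.
Lags with overlap: k = -1 to 1.
  r_xh[-1] = x[1]*h[0] = 0
  r_xh[0] = x[0]*h[0] + x[1]*h[1] = 3
  r_xh[1] = x[0]*h[1] = 2
r_xh = [0, 3, 2] (for k = -1, ..., 1)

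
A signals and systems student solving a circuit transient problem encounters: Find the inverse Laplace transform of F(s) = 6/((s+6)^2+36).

Standard pair: w/((s+a)^2+w^2) <-> e^(-at)*sin(wt)*u(t)
With a=6, w=6: f(t) = e^(-6t)*sin(6t)*u(t)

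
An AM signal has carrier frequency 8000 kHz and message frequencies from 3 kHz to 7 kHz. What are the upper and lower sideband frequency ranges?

Upper sideband (USB) = fc + [fm_low, fm_high] = 8000 + [3, 7] = [8003, 8007] kHz
Lower sideband (LSB) = fc - [fm_high, fm_low] = 8000 - [7, 3] = [7993, 7997] kHz
Total occupied spectrum: 7993 kHz to 8007 kHz (plus carrier at 8000 kHz)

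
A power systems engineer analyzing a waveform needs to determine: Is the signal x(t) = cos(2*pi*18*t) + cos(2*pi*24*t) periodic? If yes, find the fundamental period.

f1 = 18 Hz, f2 = 24 Hz
Period T1 = 1/18, T2 = 1/24
Ratio T1/T2 = 24/18, which is rational.
The signal is periodic with fundamental period T = 1/GCD(18,24) = 1/6 s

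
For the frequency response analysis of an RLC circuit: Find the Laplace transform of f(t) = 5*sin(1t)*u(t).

Standard pair: sin(wt)*u(t) <-> w/(s^2+w^2)
With w = 1: L{5*sin(1t)*u(t)} = 5/(s^2+1)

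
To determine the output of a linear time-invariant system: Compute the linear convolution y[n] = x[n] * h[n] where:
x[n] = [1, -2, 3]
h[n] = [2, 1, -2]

y[n] = sum_k x[k]*h[n-k]. Output length = len(x) + len(h) - 1 = 3 + 3 - 1 = 5.
y[0] = 1*2 = 2
y[1] = -2*2 + 1*1 = -3
y[2] = 3*2 + -2*1 + 1*-2 = 2
y[3] = 3*1 + -2*-2 = 7
y[4] = 3*-2 = -6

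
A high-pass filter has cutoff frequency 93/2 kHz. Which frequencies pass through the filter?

A high-pass filter passes all frequencies above the cutoff frequency 93/2 kHz and attenuates lower frequencies.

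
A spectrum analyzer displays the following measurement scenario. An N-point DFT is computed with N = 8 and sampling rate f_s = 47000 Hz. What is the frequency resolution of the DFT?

DFT frequency resolution = f_s / N
= 47000 / 8 = 5875 Hz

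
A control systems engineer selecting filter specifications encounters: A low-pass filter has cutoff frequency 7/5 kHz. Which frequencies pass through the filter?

A low-pass filter passes all frequencies below the cutoff frequency 7/5 kHz and attenuates higher frequencies.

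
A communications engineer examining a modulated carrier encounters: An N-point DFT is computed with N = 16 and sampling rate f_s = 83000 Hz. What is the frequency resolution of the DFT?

DFT frequency resolution = f_s / N
= 83000 / 16 = 10375/2 Hz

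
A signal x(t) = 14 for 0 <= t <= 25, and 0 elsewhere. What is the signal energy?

Energy = integral of |x(t)|^2 dt over the signal duration
= 14^2 * 25 = 196 * 25 = 4900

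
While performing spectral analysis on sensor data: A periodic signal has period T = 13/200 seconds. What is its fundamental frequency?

The fundamental frequency is the reciprocal of the period.
f = 1/T = 1/(13/200) = 200/13 Hz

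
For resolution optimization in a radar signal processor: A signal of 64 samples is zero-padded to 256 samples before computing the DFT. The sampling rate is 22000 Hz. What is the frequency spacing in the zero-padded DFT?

Original DFT: N = 64, resolution = f_s/N = 22000/64 = 1375/4 Hz
Zero-padded DFT: N = 256, resolution = f_s/N = 22000/256 = 1375/16 Hz
Zero-padding interpolates the spectrum (finer frequency grid)
but does NOT improve the true spectral resolution (ability to resolve close frequencies).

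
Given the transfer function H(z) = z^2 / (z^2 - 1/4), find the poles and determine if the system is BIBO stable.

Poles are roots of the denominator: z^2 - 1/4 = 0.
Quadratic formula: z = [-(0) +/- sqrt((0)^2 - 4*(-1/4))] / 2
Discriminant = 0 + 1 = 1; sqrt = 1.
z = (0 +/- 1) / 2 => z = 1/2 or z = -1/2.
|p1| = 1/2, |p2| = 1/2.
For BIBO stability, all poles must lie inside the unit circle (|p| < 1).
System is STABLE since both |p| < 1.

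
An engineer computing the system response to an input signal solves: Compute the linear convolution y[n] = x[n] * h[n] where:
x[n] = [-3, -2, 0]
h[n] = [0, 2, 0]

y[n] = sum_k x[k]*h[n-k]. Output length = len(x) + len(h) - 1 = 3 + 3 - 1 = 5.
y[0] = -3*0 = 0
y[1] = -2*0 + -3*2 = -6
y[2] = 0*0 + -2*2 + -3*0 = -4
y[3] = 0*2 + -2*0 = 0
y[4] = 0*0 = 0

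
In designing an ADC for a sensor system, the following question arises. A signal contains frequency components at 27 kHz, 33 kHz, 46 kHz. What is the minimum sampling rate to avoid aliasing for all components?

The highest frequency component is f_max = 46 kHz.
Nyquist rate = 2 * f_max = 2 * 46 kHz = 92 kHz.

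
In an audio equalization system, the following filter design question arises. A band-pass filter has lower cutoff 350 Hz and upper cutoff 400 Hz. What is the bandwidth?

Bandwidth = f_high - f_low
= 400 Hz - 350 Hz = 50 Hz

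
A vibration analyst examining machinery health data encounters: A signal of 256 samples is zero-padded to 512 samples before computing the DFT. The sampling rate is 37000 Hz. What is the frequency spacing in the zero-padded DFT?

Original DFT: N = 256, resolution = f_s/N = 37000/256 = 4625/32 Hz
Zero-padded DFT: N = 512, resolution = f_s/N = 37000/512 = 4625/64 Hz
Zero-padding interpolates the spectrum (finer frequency grid)
but does NOT improve the true spectral resolution (ability to resolve close frequencies).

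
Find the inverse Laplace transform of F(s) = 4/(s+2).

Standard pair: k/(s+a) <-> k*e^(-at)*u(t)
With k=4, a=2: f(t) = 4*e^(-2t)*u(t)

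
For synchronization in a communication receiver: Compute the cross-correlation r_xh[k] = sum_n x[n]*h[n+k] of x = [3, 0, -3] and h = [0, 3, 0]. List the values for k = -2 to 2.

Both sequences indexed from 0 and zero outside their support.
Lags with overlap: k = -2 to 2.
  r_xh[-2] = x[2]*h[0] = 0
  r_xh[-1] = x[1]*h[0] + x[2]*h[1] = -9
  r_xh[0] = x[0]*h[0] + x[1]*h[1] + x[2]*h[2] = 0
  r_xh[1] = x[0]*h[1] + x[1]*h[2] = 9
  r_xh[2] = x[0]*h[2] = 0
r_xh = [0, -9, 0, 9, 0] (for k = -2, ..., 2)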